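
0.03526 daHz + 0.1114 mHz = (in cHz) 35.27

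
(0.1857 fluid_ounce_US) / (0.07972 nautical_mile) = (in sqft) 4.004e-07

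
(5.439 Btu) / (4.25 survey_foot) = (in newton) 4430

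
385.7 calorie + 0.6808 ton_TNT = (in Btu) 2.7e+06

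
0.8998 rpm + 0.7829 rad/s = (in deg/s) 50.26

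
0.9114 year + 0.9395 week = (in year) 0.9294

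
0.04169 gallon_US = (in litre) 0.1578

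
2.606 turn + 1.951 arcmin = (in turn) 2.606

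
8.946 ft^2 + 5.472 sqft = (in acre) 0.000331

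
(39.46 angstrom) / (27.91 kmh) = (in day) 5.891e-15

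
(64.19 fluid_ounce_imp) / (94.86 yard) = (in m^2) 2.103e-05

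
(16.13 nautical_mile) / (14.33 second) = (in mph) 4663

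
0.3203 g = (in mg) 320.3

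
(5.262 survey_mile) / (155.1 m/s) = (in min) 0.91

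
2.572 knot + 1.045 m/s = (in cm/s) 236.8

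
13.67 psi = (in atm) 0.9302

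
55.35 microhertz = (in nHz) 5.535e+04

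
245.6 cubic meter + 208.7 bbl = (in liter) 2.788e+05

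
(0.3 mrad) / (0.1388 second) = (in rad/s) 0.002161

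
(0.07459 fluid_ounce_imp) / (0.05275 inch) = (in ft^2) 0.01703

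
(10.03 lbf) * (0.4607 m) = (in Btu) 0.01948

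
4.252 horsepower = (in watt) 3171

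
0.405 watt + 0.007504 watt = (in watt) 0.4125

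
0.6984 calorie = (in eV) 1.824e+19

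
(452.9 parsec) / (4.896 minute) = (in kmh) 1.713e+17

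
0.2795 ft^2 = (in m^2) 0.02597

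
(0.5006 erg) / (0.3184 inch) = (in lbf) 1.392e-06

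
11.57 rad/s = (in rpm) 110.5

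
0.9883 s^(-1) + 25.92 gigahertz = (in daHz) 2.592e+09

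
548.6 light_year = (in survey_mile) 3.225e+15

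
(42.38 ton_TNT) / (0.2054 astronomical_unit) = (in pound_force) 1.297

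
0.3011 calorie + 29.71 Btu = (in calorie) 7492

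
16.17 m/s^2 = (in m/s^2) 16.17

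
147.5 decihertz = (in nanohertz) 1.475e+10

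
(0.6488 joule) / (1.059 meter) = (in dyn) 6.127e+04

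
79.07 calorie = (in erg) 3.308e+09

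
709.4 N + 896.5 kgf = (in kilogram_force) 968.8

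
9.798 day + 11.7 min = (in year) 0.02687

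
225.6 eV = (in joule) 3.615e-17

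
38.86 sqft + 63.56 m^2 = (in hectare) 0.006717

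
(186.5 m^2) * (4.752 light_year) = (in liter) 8.385e+21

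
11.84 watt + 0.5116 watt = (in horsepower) 0.01656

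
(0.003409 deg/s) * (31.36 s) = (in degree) 0.1069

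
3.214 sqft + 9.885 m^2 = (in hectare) 0.001018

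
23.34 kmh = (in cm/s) 648.3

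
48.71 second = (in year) 1.545e-06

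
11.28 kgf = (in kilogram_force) 11.28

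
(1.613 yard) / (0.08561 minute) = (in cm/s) 28.71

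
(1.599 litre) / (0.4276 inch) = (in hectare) 1.472e-05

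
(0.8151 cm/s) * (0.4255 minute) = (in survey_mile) 0.0001293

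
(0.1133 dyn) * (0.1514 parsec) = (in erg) 5.293e+16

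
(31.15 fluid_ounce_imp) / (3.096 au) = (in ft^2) 2.057e-14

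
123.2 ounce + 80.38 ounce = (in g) 5771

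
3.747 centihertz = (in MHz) 3.747e-08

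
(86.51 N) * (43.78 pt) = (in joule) 1.336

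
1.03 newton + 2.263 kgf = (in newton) 23.22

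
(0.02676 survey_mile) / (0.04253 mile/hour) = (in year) 7.183e-05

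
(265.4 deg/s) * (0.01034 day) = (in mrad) 4.138e+06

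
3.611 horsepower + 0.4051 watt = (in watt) 2693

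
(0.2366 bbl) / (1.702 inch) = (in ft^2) 9.366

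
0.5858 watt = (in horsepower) 0.0007856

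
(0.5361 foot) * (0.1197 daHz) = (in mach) 0.0005744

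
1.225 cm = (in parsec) 3.97e-19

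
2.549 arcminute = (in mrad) 0.7415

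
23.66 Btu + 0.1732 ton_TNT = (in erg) 7.247e+15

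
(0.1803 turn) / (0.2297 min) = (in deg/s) 4.71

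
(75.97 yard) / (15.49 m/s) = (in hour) 0.001246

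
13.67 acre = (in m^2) 5.532e+04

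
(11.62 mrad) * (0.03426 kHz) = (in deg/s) 22.81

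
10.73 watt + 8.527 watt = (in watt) 19.26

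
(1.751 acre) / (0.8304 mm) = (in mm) 8.533e+09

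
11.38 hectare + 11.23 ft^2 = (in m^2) 1.138e+05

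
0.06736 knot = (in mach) 0.0001018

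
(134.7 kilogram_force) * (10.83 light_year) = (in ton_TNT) 3.235e+10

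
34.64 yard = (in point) 8.979e+04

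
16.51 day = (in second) 1.426e+06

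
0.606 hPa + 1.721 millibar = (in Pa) 232.7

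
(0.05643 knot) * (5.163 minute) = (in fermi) 8.993e+15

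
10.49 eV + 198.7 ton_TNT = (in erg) 8.314e+18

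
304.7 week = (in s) 1.843e+08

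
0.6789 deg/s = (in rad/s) 0.01185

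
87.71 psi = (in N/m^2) 6.047e+05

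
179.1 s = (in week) 0.0002961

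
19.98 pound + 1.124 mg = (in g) 9063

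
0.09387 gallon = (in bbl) 0.002235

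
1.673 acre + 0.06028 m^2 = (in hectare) 0.677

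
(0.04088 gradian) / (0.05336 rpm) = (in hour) 3.192e-05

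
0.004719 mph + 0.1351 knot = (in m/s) 0.07161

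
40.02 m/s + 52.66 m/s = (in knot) 180.2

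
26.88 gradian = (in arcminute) 1452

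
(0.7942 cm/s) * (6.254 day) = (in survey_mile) 2.667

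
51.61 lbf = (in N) 229.6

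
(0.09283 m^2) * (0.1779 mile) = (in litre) 2.658e+04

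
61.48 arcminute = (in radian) 0.01788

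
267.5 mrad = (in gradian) 17.03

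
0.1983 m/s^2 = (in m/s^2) 0.1983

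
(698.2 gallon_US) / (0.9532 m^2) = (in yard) 3.032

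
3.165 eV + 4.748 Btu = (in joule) 5009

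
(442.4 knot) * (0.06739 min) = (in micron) 9.202e+08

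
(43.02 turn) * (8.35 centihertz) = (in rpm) 215.5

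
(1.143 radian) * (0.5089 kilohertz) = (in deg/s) 3.333e+04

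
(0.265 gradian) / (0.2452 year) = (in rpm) 5.141e-09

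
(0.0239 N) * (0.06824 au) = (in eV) 1.523e+27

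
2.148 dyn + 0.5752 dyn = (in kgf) 2.777e-06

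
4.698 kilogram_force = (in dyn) 4.607e+06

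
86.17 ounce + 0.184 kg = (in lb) 5.791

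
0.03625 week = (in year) 0.0006952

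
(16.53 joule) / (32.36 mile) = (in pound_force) 7.136e-05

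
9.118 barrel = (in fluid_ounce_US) 4.902e+04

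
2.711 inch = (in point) 195.2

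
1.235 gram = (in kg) 0.001235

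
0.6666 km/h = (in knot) 0.3599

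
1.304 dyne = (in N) 1.304e-05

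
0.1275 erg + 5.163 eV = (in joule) 1.275e-08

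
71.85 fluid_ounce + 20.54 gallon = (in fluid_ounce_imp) 2811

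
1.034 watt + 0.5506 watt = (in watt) 1.585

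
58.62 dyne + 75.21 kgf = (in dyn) 7.376e+07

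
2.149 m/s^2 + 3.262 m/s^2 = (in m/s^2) 5.411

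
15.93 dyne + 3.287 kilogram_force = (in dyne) 3.223e+06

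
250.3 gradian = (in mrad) 3932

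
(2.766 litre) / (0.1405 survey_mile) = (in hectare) 1.223e-09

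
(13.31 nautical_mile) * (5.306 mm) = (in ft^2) 1408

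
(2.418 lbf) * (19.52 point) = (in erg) 7.407e+05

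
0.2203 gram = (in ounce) 0.007771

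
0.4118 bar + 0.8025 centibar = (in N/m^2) 4.198e+04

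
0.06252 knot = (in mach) 9.446e-05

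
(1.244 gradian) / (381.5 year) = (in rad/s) 1.624e-12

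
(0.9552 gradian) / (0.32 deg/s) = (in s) 2.687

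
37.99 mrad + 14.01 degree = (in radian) 0.2825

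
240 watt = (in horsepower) 0.3218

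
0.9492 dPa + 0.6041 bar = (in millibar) 604.1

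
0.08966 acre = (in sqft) 3906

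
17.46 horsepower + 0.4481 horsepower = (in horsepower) 17.91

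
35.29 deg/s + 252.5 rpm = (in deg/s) 1550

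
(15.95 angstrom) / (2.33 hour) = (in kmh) 6.845e-13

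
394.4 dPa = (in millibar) 0.3944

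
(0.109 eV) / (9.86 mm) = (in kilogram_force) 1.806e-19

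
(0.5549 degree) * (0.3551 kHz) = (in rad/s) 3.439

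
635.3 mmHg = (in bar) 0.847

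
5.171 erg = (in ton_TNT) 1.236e-16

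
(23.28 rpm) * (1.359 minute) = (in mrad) 1.988e+05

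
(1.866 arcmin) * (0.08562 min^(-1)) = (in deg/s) 4.438e-05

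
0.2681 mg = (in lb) 5.911e-07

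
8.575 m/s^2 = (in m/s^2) 8.575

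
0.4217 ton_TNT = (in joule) 1.764e+09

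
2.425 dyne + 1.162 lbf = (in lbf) 1.162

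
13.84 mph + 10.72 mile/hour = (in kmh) 39.53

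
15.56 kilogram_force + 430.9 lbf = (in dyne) 2.069e+08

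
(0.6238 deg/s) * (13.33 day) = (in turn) 1996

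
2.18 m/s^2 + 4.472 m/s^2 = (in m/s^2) 6.652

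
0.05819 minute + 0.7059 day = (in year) 0.001934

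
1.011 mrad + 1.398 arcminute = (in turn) 0.0002256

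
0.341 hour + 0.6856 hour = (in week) 0.006111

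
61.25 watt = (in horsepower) 0.08214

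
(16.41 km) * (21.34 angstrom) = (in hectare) 3.502e-09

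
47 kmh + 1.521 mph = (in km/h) 49.45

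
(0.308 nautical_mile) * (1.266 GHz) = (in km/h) 2.6e+12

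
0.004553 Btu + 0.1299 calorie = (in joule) 5.347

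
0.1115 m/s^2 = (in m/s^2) 0.1115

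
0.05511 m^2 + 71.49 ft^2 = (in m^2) 6.697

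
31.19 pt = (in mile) 6.837e-06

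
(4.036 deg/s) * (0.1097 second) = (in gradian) 0.4919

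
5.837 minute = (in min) 5.837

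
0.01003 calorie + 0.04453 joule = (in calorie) 0.02067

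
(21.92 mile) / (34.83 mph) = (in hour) 0.6293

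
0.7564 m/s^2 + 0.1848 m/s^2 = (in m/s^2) 0.9412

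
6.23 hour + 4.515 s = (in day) 0.2596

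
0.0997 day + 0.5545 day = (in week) 0.09346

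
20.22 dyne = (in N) 0.0002022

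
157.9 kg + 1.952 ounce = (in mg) 1.58e+08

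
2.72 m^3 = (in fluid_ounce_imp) 9.573e+04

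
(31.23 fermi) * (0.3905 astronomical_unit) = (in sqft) 0.01964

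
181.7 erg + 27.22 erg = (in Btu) 1.98e-08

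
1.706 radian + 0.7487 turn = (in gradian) 408.1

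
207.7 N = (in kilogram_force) 21.18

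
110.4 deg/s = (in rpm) 18.4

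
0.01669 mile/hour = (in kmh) 0.02686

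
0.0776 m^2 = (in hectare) 7.76e-06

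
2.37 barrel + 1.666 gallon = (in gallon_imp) 84.27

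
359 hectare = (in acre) 887.1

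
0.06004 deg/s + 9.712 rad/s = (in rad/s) 9.713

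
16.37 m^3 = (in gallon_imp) 3601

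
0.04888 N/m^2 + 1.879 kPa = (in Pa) 1879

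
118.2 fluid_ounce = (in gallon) 0.9234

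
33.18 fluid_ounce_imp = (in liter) 0.9427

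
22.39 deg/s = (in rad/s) 0.3908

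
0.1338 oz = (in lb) 0.008363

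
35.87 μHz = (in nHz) 3.587e+04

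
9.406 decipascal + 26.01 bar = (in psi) 377.2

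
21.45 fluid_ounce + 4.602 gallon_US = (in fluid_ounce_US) 610.5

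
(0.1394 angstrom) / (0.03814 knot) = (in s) 7.105e-10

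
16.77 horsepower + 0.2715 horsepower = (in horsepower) 17.04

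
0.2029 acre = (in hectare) 0.08211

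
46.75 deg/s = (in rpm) 7.792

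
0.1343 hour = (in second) 483.5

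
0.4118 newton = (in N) 0.4118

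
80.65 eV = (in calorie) 3.088e-18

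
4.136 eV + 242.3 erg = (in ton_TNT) 5.791e-15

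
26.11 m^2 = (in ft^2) 281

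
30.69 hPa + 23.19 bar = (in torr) 1.742e+04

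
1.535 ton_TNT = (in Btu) 6.087e+06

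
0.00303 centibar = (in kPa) 0.00303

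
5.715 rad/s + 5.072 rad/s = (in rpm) 103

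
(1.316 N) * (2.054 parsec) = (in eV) 5.206e+35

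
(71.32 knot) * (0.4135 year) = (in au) 0.003198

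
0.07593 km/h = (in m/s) 0.02109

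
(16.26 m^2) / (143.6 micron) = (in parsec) 3.67e-12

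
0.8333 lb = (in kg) 0.378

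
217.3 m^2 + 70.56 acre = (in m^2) 2.858e+05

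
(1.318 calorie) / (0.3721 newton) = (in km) 0.01482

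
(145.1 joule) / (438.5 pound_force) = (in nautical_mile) 4.017e-05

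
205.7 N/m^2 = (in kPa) 0.2057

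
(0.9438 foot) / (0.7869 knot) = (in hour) 0.0001974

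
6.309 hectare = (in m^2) 6.309e+04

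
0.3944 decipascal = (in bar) 3.944e-07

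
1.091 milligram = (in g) 0.001091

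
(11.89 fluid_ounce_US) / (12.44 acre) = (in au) 4.669e-20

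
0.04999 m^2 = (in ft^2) 0.5381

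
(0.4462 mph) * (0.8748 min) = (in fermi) 1.047e+16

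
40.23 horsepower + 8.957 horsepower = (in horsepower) 49.19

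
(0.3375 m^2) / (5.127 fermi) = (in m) 6.583e+13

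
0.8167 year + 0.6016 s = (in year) 0.8167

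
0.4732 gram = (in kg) 0.0004732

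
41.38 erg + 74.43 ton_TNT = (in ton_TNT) 74.43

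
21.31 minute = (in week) 0.002114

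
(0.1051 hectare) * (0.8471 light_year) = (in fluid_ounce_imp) 2.964e+23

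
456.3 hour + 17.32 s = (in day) 19.01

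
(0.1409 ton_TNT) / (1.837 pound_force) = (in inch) 2.84e+09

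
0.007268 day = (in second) 628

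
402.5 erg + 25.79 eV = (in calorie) 9.62e-06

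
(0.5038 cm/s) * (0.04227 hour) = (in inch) 30.18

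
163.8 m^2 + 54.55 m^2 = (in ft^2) 2350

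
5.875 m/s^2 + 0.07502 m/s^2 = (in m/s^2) 5.95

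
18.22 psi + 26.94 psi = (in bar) 3.114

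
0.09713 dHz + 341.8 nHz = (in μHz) 9713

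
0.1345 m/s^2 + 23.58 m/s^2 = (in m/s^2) 23.71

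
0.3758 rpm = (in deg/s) 2.255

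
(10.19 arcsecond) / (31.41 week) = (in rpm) 2.483e-11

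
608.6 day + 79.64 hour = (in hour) 1.469e+04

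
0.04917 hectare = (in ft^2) 5293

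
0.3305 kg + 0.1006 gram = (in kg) 0.3306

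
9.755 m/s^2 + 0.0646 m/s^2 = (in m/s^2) 9.82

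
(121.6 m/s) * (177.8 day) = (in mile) 1.161e+06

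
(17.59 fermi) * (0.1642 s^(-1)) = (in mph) 6.461e-15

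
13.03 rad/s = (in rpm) 124.4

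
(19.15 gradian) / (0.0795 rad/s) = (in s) 3.784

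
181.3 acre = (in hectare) 73.37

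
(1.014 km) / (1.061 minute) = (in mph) 35.63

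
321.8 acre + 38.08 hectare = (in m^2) 1.683e+06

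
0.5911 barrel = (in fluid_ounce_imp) 3308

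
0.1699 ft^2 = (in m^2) 0.01578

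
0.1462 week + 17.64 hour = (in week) 0.2512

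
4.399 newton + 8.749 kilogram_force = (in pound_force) 20.28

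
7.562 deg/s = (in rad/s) 0.132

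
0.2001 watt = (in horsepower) 0.0002683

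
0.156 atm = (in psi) 2.293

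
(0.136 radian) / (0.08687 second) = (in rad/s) 1.566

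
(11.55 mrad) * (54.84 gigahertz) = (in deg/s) 3.629e+10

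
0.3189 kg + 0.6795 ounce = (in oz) 11.93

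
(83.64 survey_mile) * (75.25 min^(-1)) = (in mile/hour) 3.776e+05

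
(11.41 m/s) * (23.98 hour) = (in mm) 9.85e+08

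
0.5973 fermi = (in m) 5.973e-16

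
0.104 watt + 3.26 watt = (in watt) 3.364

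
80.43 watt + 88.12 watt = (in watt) 168.6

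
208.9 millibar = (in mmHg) 156.7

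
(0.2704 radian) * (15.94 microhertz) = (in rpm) 4.116e-05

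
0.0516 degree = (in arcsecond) 185.8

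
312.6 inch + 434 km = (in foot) 1.424e+06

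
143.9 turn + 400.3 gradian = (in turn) 144.9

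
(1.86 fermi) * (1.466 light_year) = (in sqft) 277.7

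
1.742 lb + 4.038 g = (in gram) 794.2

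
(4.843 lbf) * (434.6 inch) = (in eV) 1.484e+21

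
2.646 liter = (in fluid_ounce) 89.47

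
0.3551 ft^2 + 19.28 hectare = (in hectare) 19.28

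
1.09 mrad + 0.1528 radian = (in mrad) 153.9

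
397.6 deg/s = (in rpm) 66.27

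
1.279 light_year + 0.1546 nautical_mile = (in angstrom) 1.21e+26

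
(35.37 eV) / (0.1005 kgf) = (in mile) 3.573e-21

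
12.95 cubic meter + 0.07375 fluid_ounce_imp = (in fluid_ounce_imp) 4.558e+05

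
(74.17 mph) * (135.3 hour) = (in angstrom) 1.615e+17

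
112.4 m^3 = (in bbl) 707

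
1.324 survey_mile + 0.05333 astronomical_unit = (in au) 0.05333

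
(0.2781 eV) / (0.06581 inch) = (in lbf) 5.992e-18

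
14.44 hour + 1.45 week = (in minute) 1.548e+04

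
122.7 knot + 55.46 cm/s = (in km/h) 229.2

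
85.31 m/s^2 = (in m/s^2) 85.31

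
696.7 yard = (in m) 637.1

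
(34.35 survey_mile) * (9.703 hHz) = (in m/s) 5.364e+07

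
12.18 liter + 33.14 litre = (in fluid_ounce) 1532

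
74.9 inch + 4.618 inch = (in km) 0.00202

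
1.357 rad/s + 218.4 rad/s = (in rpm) 2099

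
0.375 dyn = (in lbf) 8.43e-07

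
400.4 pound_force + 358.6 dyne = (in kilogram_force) 181.6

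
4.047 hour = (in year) 0.000462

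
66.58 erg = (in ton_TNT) 1.591e-15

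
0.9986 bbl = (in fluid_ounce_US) 5368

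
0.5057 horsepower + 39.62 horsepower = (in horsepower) 40.13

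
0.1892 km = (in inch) 7449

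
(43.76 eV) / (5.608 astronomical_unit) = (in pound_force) 1.879e-30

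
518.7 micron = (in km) 5.187e-07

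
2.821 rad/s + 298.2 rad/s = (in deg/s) 1.725e+04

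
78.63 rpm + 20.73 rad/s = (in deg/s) 1660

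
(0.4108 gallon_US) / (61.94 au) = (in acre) 4.147e-20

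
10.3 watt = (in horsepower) 0.01381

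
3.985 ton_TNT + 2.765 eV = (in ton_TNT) 3.985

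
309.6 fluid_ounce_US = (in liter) 9.156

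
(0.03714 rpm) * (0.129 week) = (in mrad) 3.034e+05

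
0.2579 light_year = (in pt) 6.916e+18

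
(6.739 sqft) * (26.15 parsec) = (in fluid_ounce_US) 1.708e+22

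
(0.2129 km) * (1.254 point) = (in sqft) 1.014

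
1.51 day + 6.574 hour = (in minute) 2569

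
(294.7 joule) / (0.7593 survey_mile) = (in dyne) 2.412e+04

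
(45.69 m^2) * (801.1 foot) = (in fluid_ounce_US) 3.772e+08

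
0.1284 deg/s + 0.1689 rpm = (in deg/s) 1.142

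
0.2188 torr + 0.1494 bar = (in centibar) 14.97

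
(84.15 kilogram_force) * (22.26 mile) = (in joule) 2.956e+07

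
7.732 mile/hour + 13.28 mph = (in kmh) 33.82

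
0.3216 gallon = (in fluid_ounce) 41.16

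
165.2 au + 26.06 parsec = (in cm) 8.042e+19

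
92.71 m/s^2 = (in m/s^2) 92.71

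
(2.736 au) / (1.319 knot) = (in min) 1.005e+10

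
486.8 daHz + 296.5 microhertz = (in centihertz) 4.868e+05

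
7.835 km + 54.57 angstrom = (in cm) 7.835e+05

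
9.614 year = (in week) 501.3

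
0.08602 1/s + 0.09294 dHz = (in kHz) 9.531e-05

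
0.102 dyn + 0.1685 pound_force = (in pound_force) 0.1685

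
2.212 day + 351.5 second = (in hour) 53.19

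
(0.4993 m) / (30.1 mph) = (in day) 4.295e-07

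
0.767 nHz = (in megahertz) 7.67e-16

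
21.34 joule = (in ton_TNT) 5.1e-09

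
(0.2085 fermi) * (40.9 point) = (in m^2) 3.008e-18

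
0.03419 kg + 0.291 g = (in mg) 3.448e+04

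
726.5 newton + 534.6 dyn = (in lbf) 163.3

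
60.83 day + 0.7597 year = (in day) 338.1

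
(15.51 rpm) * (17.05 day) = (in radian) 2.393e+06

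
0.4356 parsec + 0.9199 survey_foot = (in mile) 8.352e+12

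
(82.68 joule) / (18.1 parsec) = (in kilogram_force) 1.51e-17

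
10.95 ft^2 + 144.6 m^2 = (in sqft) 1567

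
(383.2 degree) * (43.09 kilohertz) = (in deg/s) 1.651e+07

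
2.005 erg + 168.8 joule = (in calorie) 40.34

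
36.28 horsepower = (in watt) 2.705e+04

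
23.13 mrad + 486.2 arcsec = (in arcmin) 87.62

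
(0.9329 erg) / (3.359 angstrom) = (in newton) 277.7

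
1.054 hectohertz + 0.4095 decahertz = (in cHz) 1.095e+04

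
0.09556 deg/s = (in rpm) 0.01593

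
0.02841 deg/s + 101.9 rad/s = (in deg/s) 5838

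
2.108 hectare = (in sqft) 2.269e+05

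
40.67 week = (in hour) 6833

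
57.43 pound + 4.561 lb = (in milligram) 2.812e+07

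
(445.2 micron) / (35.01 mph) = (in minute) 4.741e-07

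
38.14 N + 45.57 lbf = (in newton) 240.8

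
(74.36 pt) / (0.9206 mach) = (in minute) 1.395e-06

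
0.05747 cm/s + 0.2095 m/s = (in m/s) 0.2101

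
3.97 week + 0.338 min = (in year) 0.07614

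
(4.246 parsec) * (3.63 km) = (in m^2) 4.756e+20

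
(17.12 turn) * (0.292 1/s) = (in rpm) 299.9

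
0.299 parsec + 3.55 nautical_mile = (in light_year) 0.9752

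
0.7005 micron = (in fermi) 7.005e+08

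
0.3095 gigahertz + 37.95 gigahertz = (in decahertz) 3.826e+09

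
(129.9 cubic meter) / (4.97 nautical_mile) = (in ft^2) 0.1519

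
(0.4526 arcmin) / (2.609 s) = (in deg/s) 0.002891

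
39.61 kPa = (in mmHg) 297.1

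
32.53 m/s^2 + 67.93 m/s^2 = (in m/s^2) 100.5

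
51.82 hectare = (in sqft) 5.578e+06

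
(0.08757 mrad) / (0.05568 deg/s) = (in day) 1.043e-06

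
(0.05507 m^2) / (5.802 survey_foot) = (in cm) 3.114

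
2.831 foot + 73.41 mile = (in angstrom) 1.181e+15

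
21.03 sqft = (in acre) 0.0004828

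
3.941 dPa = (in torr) 0.002956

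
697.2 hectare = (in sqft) 7.505e+07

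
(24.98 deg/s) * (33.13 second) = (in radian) 14.44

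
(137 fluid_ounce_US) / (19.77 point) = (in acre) 0.0001435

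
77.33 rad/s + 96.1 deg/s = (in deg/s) 4527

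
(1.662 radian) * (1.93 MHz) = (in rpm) 3.063e+07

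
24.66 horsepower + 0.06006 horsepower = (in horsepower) 24.72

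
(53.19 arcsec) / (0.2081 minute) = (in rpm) 0.0001972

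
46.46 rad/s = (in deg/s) 2662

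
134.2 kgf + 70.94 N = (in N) 1387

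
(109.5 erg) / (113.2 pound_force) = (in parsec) 7.047e-25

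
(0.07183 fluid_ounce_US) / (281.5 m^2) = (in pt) 2.139e-05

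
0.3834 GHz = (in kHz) 3.834e+05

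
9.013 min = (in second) 540.8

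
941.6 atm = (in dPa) 9.541e+08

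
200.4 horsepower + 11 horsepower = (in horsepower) 211.4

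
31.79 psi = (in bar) 2.192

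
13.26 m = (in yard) 14.5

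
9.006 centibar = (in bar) 0.09006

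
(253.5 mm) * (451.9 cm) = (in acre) 0.0002831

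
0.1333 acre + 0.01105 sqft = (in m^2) 539.4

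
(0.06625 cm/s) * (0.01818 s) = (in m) 1.204e-05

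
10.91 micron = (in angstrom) 1.091e+05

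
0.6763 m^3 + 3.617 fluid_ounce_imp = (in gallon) 178.7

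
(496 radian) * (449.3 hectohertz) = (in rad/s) 2.229e+07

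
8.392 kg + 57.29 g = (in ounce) 298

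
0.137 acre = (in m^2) 554.4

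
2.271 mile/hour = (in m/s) 1.015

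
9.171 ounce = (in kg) 0.26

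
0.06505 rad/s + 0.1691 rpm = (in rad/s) 0.08276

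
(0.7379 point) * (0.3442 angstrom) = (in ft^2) 9.644e-14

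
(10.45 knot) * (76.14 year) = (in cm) 1.291e+12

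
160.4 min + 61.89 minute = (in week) 0.02205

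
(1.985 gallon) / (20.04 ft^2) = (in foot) 0.01324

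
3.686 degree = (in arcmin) 221.2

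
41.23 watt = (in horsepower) 0.05529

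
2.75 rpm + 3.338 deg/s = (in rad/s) 0.3462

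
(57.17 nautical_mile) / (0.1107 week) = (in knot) 3.074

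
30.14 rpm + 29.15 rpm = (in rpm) 59.29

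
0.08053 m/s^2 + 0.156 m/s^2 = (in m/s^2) 0.2365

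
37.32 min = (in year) 7.1e-05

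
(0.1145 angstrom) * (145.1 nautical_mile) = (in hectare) 3.077e-10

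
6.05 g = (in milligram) 6050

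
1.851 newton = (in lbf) 0.4161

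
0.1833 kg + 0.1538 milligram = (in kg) 0.1833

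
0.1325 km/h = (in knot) 0.07154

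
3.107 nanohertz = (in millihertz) 3.107e-06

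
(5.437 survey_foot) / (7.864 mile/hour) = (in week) 7.794e-07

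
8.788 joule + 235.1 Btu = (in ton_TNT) 5.929e-05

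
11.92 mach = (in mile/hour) 9079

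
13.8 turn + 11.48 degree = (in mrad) 8.691e+04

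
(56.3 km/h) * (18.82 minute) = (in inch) 6.953e+05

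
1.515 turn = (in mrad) 9519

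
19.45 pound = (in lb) 19.45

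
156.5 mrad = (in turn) 0.02491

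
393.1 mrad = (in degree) 22.52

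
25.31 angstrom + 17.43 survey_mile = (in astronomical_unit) 1.875e-07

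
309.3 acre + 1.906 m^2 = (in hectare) 125.2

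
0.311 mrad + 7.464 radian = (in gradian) 475.2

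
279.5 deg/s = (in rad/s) 4.878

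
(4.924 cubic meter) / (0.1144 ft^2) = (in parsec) 1.501e-14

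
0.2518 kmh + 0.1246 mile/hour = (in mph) 0.2811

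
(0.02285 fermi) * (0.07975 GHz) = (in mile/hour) 4.076e-09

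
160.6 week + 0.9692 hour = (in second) 9.713e+07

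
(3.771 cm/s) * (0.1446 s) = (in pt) 15.46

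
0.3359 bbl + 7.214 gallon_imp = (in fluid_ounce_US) 2915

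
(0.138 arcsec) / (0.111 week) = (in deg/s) 5.71e-10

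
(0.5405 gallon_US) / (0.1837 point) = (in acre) 0.007802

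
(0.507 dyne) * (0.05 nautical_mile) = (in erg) 4695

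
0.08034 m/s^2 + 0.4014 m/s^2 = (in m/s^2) 0.4817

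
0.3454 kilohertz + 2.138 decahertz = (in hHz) 3.668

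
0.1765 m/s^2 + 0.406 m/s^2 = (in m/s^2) 0.5825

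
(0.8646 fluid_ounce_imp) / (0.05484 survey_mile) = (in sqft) 2.996e-06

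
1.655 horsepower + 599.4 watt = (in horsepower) 2.459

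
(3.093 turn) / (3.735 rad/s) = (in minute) 0.08672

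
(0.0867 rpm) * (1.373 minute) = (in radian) 0.7479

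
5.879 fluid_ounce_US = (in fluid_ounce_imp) 6.119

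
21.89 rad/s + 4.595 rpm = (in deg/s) 1282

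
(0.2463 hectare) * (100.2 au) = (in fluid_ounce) 1.248e+21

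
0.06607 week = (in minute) 666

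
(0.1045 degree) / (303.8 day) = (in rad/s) 6.949e-11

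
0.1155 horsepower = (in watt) 86.13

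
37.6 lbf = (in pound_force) 37.6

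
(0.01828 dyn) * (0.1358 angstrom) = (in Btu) 2.353e-21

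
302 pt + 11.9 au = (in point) 5.046e+15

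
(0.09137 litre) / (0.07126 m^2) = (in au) 8.571e-15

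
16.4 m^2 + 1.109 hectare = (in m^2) 1.111e+04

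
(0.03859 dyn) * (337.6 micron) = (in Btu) 1.235e-13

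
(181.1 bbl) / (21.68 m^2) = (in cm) 132.8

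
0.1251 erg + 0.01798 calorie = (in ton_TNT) 1.798e-11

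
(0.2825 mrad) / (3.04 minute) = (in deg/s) 8.874e-05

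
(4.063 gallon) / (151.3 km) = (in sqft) 1.094e-06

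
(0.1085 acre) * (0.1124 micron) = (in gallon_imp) 0.01086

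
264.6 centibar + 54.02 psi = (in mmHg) 4778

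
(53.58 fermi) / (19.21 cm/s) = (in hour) 7.748e-17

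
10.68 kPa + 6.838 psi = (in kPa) 57.83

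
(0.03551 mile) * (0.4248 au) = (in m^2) 3.632e+12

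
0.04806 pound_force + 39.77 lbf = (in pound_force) 39.82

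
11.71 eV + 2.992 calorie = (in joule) 12.52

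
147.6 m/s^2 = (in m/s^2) 147.6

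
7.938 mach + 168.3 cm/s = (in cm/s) 2.705e+05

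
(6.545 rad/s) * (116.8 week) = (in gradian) 2.943e+10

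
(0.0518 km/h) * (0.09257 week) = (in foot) 2643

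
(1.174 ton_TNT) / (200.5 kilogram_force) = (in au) 1.67e-05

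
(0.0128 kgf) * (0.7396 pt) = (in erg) 327.5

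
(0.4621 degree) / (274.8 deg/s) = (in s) 0.001682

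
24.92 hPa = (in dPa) 2.492e+04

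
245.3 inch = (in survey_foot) 20.44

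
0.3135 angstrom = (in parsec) 1.016e-27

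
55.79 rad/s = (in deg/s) 3197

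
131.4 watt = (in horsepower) 0.1762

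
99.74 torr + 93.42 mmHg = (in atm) 0.2542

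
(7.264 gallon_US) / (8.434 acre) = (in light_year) 8.516e-23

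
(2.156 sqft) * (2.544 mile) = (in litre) 8.201e+05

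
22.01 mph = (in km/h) 35.42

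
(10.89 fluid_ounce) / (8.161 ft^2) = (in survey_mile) 2.639e-07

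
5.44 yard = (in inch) 195.8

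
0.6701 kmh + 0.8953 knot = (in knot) 1.257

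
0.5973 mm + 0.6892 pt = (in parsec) 2.724e-20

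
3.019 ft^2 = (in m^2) 0.2805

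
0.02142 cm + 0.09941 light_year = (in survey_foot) 3.086e+15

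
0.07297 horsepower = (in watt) 54.41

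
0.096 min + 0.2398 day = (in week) 0.03427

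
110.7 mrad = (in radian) 0.1107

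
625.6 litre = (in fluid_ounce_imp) 2.202e+04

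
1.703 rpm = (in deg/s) 10.22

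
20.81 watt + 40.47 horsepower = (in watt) 3.02e+04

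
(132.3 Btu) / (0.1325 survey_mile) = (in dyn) 6.546e+07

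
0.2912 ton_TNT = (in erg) 1.218e+16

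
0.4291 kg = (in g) 429.1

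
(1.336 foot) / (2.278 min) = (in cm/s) 0.2979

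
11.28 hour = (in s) 4.061e+04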